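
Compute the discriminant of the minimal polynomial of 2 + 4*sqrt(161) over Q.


The element 2 + 4*sqrt(161) has minimal polynomial:
x^2 - 4*x - 2572
Discriminant = (-4)^2 - 4*(-2572)
= 16 + 10288
= 10304

10304


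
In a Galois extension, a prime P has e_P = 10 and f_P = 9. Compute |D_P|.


|D_P| = e * f
= 10 * 9
= 90

90


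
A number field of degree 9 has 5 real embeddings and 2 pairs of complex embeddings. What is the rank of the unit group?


By Dirichlet's unit theorem:
rank = r1 + r2 - 1
= 5 + 2 - 1
= 6

6


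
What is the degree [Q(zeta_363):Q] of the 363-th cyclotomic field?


The degree equals Euler's totient phi(363).
363 = 3 * 11^2
phi(363) = 220

220


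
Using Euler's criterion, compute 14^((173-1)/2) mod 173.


p = 173 is prime and the exponent is (p-1)/2 = 86, so by Euler's criterion 14^86 = (14/173) = +1 or -1 mod 173.
Compute by square-and-multiply:
  86 = 64 + 16 + 4 + 2 (binary 1010110)
  Repeated squaring mod 173: 14^1 = 14, 14^2 = 23, 14^4 = 10, 14^8 = 100, 14^16 = 139, 14^32 = 118, 14^64 = 84
  14^86 = 14^64 * 14^16 * 14^4 * 14^2 = 84 * 139 * 10 * 23 mod 173
    84 * 139 = 11676 = 85 mod 173
    85 * 10 = 850 = 158 mod 173
    158 * 23 = 3634 = 1 mod 173
  14^86 = 1 mod 173
Result 1: 14 is a quadratic residue mod 173.
14^86 mod 173 = 1

1


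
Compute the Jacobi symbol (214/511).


Compute (214/511) via quadratic reciprocity:
  pull out 2: (2/511) = +1  (since 511 mod 8 = 7)
  reciprocity: (107/511) -> -(511/107)
  reduce: (83/107)
  reciprocity: (83/107) -> -(107/83)
  reduce: (24/83)
  pull out 2: (2/83) = -1  (since 83 mod 8 = 3)
  pull out 2: (2/83) = -1  (since 83 mod 8 = 3)
  pull out 2: (2/83) = -1  (since 83 mod 8 = 3)
  reciprocity: (3/83) -> -(83/3)
  reduce: (2/3)
  pull out 2: (2/3) = -1  (since 3 mod 8 = 3)
  (1/3) = 1
Product of signs = -1

-1


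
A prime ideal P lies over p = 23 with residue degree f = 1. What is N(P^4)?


N(P^a) = p^(a*f)
= 23^(4*1)
= 23^4
= 279841

279841


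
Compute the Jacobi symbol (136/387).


Compute (136/387) via quadratic reciprocity:
  pull out 2: (2/387) = -1  (since 387 mod 8 = 3)
  pull out 2: (2/387) = -1  (since 387 mod 8 = 3)
  pull out 2: (2/387) = -1  (since 387 mod 8 = 3)
  reciprocity: (17/387) -> +(387/17)
  reduce: (13/17)
  reciprocity: (13/17) -> +(17/13)
  reduce: (4/13)
  pull out 2: (2/13) = -1  (since 13 mod 8 = 5)
  pull out 2: (2/13) = -1  (since 13 mod 8 = 5)
  (1/13) = 1
Product of signs = -1

-1


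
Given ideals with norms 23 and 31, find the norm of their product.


N(IJ) = N(I) * N(J)
= 23 * 31
= 713

713


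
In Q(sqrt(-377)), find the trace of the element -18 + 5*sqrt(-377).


Tr(a + b*sqrt(d)) = (a + b*sqrt(d)) + (a - b*sqrt(d)) = 2a
= 2 * (-18)
= -36

-36


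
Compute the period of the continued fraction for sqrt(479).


Run the CF algorithm for sqrt(479).
a_0 = floor(sqrt(479)) = 21; set m_0=0, q_0=1.
Recurrence: m' = q*a - m,  q' = (d - m'^2)/q,  a' = floor((a_0 + m')/q').
  step 1: m=21, q=38, a=1
  step 2: m=17, q=5, a=7
  step 3: m=18, q=31, a=1
  step 4: m=13, q=10, a=3
  step 5: m=17, q=19, a=2
  step 6: m=21, q=2, a=21
  step 7: m=21, q=19, a=2
  step 8: m=17, q=10, a=3
  step 9: m=13, q=31, a=1
  step 10: m=18, q=5, a=7
  step 11: m=17, q=38, a=1
  step 12: m=21, q=1, a=42
a_12 = 2*a_0 = 42, so the period closes here.
sqrt(479) = [21; 1, 7, 1, 3, 2, 21, 2, 3, 1, 7, 1, 42]
Period length = 12

12


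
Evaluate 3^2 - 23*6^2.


x^2 - d*y^2
= 3^2 - 23*6^2
= 9 - 828
= -819

-819


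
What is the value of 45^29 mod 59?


p = 59 is prime and the exponent is (p-1)/2 = 29, so by Euler's criterion 45^29 = (45/59) = +1 or -1 mod 59.
Compute by square-and-multiply:
  29 = 16 + 8 + 4 + 1 (binary 11101)
  Repeated squaring mod 59: 45^1 = 45, 45^2 = 19, 45^4 = 7, 45^8 = 49, 45^16 = 41
  45^29 = 45^16 * 45^8 * 45^4 * 45^1 = 41 * 49 * 7 * 45 mod 59
    41 * 49 = 2009 = 3 mod 59
    3 * 7 = 21 = 21 mod 59
    21 * 45 = 945 = 1 mod 59
  45^29 = 1 mod 59
Result 1: 45 is a quadratic residue mod 59.
45^29 mod 59 = 1

1


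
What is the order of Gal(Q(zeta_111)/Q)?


|Gal(Q(zeta_111)/Q)| = phi(111)
= 72

72


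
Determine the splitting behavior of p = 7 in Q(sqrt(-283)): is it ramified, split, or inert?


K = Q(sqrt(-283)). Since d mod 4 = 1, disc(K) = -283.
Check p | disc: -283 mod 7 = 4.
p does not divide disc. Compute Legendre symbol (d/p):
4^((7-1)/2) mod 7 = 1
(d/p) = 1, so p splits: (p) = P*P' with e=1, f=1, g=2.
Therefore p is split.

split


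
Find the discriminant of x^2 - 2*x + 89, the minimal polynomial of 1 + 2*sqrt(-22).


The element 1 + 2*sqrt(-22) has minimal polynomial:
x^2 - 2*x + 89
Discriminant = (-2)^2 - 4*(89)
= 4 - 356
= -352

-352


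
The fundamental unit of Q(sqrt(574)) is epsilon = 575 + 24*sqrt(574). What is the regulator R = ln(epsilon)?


epsilon = 575 + 24*sqrt(574)
= 1149.9991
R = ln(1149.9991)
= 7.0475

7.0475


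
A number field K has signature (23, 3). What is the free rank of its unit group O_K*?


By Dirichlet's unit theorem:
rank = r1 + r2 - 1
= 23 + 3 - 1
= 25

25


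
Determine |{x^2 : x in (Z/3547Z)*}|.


For prime p, the number of non-zero quadratic residues is (p-1)/2.
= (3547-1)/2
= 1773

1773


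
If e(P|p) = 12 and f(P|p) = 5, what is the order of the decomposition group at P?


|D_P| = e * f
= 12 * 5
= 60

60


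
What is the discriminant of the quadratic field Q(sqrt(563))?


For K = Q(sqrt(d)) with d squarefree: disc(K) = d if d = 1 mod 4, and disc(K) = 4d if d = 2 or 3 mod 4.
Here d = 563, and d mod 4 = 3.
d = 3 mod 4, not 1 (O_K = Z[sqrt(d)]), so disc(K) = 4d = 4 * (563) = 2252

2252


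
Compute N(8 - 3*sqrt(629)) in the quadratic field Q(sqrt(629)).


N(a + b*sqrt(d)) = a^2 - d*b^2
= (8)^2 - (629)*(-3)^2
= 64 - 5661
= -5597

-5597


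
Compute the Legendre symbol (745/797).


p = 797 is prime, so compute (745/797) with the reciprocity algorithm (Jacobi-symbol steps: pull out 2s via (2/n), flip via reciprocity, reduce):
  reciprocity: (745/797) -> +(797/745)
  reduce: (52/745)
  pull out 2: (2/745) = +1  (since 745 mod 8 = 1)
  pull out 2: (2/745) = +1  (since 745 mod 8 = 1)
  reciprocity: (13/745) -> +(745/13)
  reduce: (4/13)
  pull out 2: (2/13) = -1  (since 13 mod 8 = 5)
  pull out 2: (2/13) = -1  (since 13 mod 8 = 5)
  (1/13) = 1
Product of signs = 1
(745/797) = 1

1


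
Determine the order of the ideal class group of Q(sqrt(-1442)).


K = Q(sqrt(-1442)). d mod 4 = 2, so D = disc(K) = 4d = -5768
h(K) equals the number of primitive reduced positive-definite forms (a, b, c) = a*x^2 + b*x*y + c*y^2 with b^2 - 4ac = D,
where reduced means |b| <= a <= c, with b >= 0 whenever |b| = a or a = c, and primitive means gcd(a, b, c) = 1.
Reduced forces 3a^2 <= |D| = 5768, so 1 <= a <= 43; b must have the parity of D, and c = (b^2 - D)/(4a) must be an integer >= a.
Enumerate a = 1..43, b in [-a, a]:
  a=1: (1, 0, 1442)  [1]
  a=2: (2, 0, 721)  [1]
  a=3: (3, -2, 481), (3, 2, 481)  [2]
  a=4..5: none
  a=6: (6, -4, 241), (6, 4, 241)  [2]
  a=7: (7, 0, 206)  [1]
  a=8: none
  a=9: (9, -8, 162), (9, 8, 162)  [2]
  a=10..12: none
  a=13: (13, -2, 111), (13, 2, 111)  [2]
  a=14: (14, 0, 103)  [1]
  a=15..17: none
  a=18: (18, -8, 81), (18, 8, 81)  [2]
  a=19..20: none
  a=21: (21, -14, 71), (21, 14, 71)  [2]
  a=22..25: none
  a=26: (26, -24, 61), (26, 24, 61)  [2]
  a=27: (27, -8, 54), (27, 8, 54)  [2]
  a=28..36: none
  a=37: (37, -2, 39), (37, 2, 39)  [2]
  a=38: none
  a=39: (39, -28, 42), (39, 28, 42)  [2]
  a=40..43: none
Total reduced forms: 1 + 1 + 2 + 2 + 1 + 2 + 2 + 1 + 2 + 2 + 2 + 2 + 2 + 2 = 24
h = 24

24


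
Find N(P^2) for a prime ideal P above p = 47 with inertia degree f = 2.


N(P^a) = p^(a*f)
= 47^(2*2)
= 47^4
= 4879681

4879681


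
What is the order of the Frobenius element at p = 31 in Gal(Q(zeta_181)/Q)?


The Frobenius at p in Gal(Q(zeta_n)/Q) = (Z/nZ)* is the class of p, so its order is ord_181(31), the smallest k >= 1 with 31^k = 1 mod 181.
n = 181 = 181, phi(181) = 180; the order divides phi(n).
Divisors of 180: 1, 2, 3, 4, 5, 6, 9, 10, 12, 15, 18, 20, 30, 36, 45, 60, 90, 180
Repeated squaring mod 181: 31^1 = 31, 31^2 = 56, 31^4 = 59, 31^8 = 42, 31^16 = 135, 31^32 = 125, 31^64 = 59, 31^128 = 42
Test divisors in increasing order:
  k=1: 31^1 = 31 mod 181
  k=2: 31^2 = 56 mod 181
  k=3: 31^3 = 56 * 31 = 107 mod 181
  k=4: 31^4 = 59 mod 181
  k=5: 31^5 = 59 * 31 = 19 mod 181
  k=6: 31^6 = 59 * 56 = 46 mod 181
  k=9: 31^9 = 42 * 31 = 35 mod 181
  k=10: 31^10 = 42 * 56 = 180 mod 181
  k=12: 31^12 = 42 * 59 = 125 mod 181
  k=15: 31^15 = 42 * 59 * 56 * 31 = 162 mod 181
  k=18: 31^18 = 135 * 56 = 139 mod 181
  k=20: 31^20 = 135 * 59 = 1 mod 181  <- first divisor giving 1
Order = 20

20


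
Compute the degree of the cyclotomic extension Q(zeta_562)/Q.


The degree equals Euler's totient phi(562).
562 = 2 * 281
phi(562) = 280

280


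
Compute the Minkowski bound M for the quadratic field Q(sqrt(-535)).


d = -535, d mod 4 = 1, so disc(K) = d = -535; |disc(K)| = 535
Imaginary quadratic field, so n = 2, s = r2 = 1, r1 = 0
M = (n!/n^n) * (4/pi)^s * sqrt(|disc(K)|) = (2!/2^2) * (4/pi)^1 * sqrt(535)
= 0.5 * 1.273240 * 23.130067
= 14.7251

14.7251


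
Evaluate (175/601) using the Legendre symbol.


p = 601 is prime, so compute (175/601) with the reciprocity algorithm (Jacobi-symbol steps: pull out 2s via (2/n), flip via reciprocity, reduce):
  reciprocity: (175/601) -> +(601/175)
  reduce: (76/175)
  pull out 2: (2/175) = +1  (since 175 mod 8 = 7)
  pull out 2: (2/175) = +1  (since 175 mod 8 = 7)
  reciprocity: (19/175) -> -(175/19)
  reduce: (4/19)
  pull out 2: (2/19) = -1  (since 19 mod 8 = 3)
  pull out 2: (2/19) = -1  (since 19 mod 8 = 3)
  (1/19) = 1
Product of signs = -1
(175/601) = -1

-1


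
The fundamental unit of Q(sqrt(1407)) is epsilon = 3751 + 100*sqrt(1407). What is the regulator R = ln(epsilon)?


epsilon = 3751 + 100*sqrt(1407)
= 7501.9999
R = ln(7501.9999)
= 8.9229

8.9229


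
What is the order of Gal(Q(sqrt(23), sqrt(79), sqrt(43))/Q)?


The 3 square roots of distinct primes are multiplicatively independent over Q,
so [K:Q] = 2^3 and Gal(K/Q) is isomorphic to (Z/2Z)^3.
|Gal| = 2^3 = 8

8


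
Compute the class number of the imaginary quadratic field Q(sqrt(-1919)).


K = Q(sqrt(-1919)). d mod 4 = 1, so D = disc(K) = d = -1919
h(K) equals the number of primitive reduced positive-definite forms (a, b, c) = a*x^2 + b*x*y + c*y^2 with b^2 - 4ac = D,
where reduced means |b| <= a <= c, with b >= 0 whenever |b| = a or a = c, and primitive means gcd(a, b, c) = 1.
Reduced forces 3a^2 <= |D| = 1919, so 1 <= a <= 25; b must have the parity of D, and c = (b^2 - D)/(4a) must be an integer >= a.
Enumerate a = 1..25, b in [-a, a]:
  a=1: (1, 1, 480)  [1]
  a=2: (2, -1, 240), (2, 1, 240)  [2]
  a=3: (3, -1, 160), (3, 1, 160)  [2]
  a=4: (4, -1, 120), (4, 1, 120)  [2]
  a=5: (5, -1, 96), (5, 1, 96)  [2]
  a=6: (6, -5, 81), (6, -1, 80), (6, 1, 80), (6, 5, 81)  [4]
  a=7: none
  a=8: (8, -1, 60), (8, 1, 60)  [2]
  a=9: (9, -5, 54), (9, 5, 54)  [2]
  a=10: (10, -9, 50), (10, -1, 48), (10, 1, 48), (10, 9, 50)  [4]
  a=11: none
  a=12: (12, -7, 41), (12, -1, 40), (12, 1, 40), (12, 7, 41)  [4]
  a=13..14: none
  a=15: (15, -11, 34), (15, -1, 32), (15, 1, 32), (15, 11, 34)  [4]
  a=16: (16, -1, 30), (16, 1, 30)  [2]
  a=17: (17, -11, 30), (17, 11, 30)  [2]
  a=18: (18, -13, 29), (18, -5, 27), (18, 5, 27), (18, 13, 29)  [4]
  a=19: (19, 19, 30)  [1]
  a=20: (20, -9, 25), (20, -1, 24), (20, 1, 24), (20, 9, 25)  [4]
  a=21..22: none
  a=23: (23, -17, 24), (23, 17, 24)  [2]
  a=24..25: none
Total reduced forms: 1 + 2 + 2 + 2 + 2 + 4 + 2 + 2 + 4 + 4 + 4 + 2 + 2 + 4 + 1 + 4 + 2 = 44
h = 44

44


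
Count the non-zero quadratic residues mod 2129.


For prime p, the number of non-zero quadratic residues is (p-1)/2.
= (2129-1)/2
= 1064

1064


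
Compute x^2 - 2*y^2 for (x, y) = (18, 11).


x^2 - d*y^2
= 18^2 - 2*11^2
= 324 - 242
= 82

82


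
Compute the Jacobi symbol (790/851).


Compute (790/851) via quadratic reciprocity:
  pull out 2: (2/851) = -1  (since 851 mod 8 = 3)
  reciprocity: (395/851) -> -(851/395)
  reduce: (61/395)
  reciprocity: (61/395) -> +(395/61)
  reduce: (29/61)
  reciprocity: (29/61) -> +(61/29)
  reduce: (3/29)
  reciprocity: (3/29) -> +(29/3)
  reduce: (2/3)
  pull out 2: (2/3) = -1  (since 3 mod 8 = 3)
  (1/3) = 1
Product of signs = -1

-1


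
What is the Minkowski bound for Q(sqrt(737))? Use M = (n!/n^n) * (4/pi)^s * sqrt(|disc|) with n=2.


d = 737, d mod 4 = 1, so disc(K) = d = 737; |disc(K)| = 737
Real quadratic field, so n = 2, s = r2 = 0, r1 = 2
M = (n!/n^n) * (4/pi)^s * sqrt(|disc(K)|) = (2!/2^2) * (4/pi)^0 * sqrt(737)
= 0.5 * 1.000000 * 27.147744
= 13.5739

13.5739


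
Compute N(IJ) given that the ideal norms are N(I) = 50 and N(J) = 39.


N(IJ) = N(I) * N(J)
= 50 * 39
= 1950

1950


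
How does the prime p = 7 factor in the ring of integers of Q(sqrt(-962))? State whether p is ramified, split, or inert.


K = Q(sqrt(-962)). Since d mod 4 = 2, disc(K) = -3848.
Check p | disc: -3848 mod 7 = 2.
p does not divide disc. Compute Legendre symbol (d/p):
4^((7-1)/2) mod 7 = 1
(d/p) = 1, so p splits: (p) = P*P' with e=1, f=1, g=2.
Therefore p is split.

split


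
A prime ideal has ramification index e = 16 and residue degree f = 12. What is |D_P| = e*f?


|D_P| = e * f
= 16 * 12
= 192

192


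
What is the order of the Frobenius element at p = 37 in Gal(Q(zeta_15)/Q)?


The Frobenius at p in Gal(Q(zeta_n)/Q) = (Z/nZ)* is the class of p, so its order is ord_15(37), the smallest k >= 1 with 37^k = 1 mod 15.
n = 15 = 3 * 5, phi(15) = 8; the order divides phi(n).
Divisors of 8: 1, 2, 4, 8
Repeated squaring mod 15: 37^1 = 7, 37^2 = 4, 37^4 = 1, 37^8 = 1
Test divisors in increasing order:
  k=1: 37^1 = 7 mod 15
  k=2: 37^2 = 4 mod 15
  k=4: 37^4 = 1 mod 15  <- first divisor giving 1
Order = 4

4


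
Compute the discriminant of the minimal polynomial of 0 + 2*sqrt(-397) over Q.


The element 0 + 2*sqrt(-397) has minimal polynomial:
x^2 + 0*x + 1588
Discriminant = (0)^2 - 4*(1588)
= 0 - 6352
= -6352

-6352


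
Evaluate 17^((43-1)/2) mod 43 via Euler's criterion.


p = 43 is prime and the exponent is (p-1)/2 = 21, so by Euler's criterion 17^21 = (17/43) = +1 or -1 mod 43.
Compute by square-and-multiply:
  21 = 16 + 4 + 1 (binary 10101)
  Repeated squaring mod 43: 17^1 = 17, 17^2 = 31, 17^4 = 15, 17^8 = 10, 17^16 = 14
  17^21 = 17^16 * 17^4 * 17^1 = 14 * 15 * 17 mod 43
    14 * 15 = 210 = 38 mod 43
    38 * 17 = 646 = 1 mod 43
  17^21 = 1 mod 43
Result 1: 17 is a quadratic residue mod 43.
17^21 mod 43 = 1

1


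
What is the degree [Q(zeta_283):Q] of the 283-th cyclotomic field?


The degree equals Euler's totient phi(283).
283 = 283
phi(283) = 282

282


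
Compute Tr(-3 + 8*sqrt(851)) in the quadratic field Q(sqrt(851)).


Tr(a + b*sqrt(d)) = (a + b*sqrt(d)) + (a - b*sqrt(d)) = 2a
= 2 * (-3)
= -6

-6


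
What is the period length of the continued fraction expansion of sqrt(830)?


Run the CF algorithm for sqrt(830).
a_0 = floor(sqrt(830)) = 28; set m_0=0, q_0=1.
Recurrence: m' = q*a - m,  q' = (d - m'^2)/q,  a' = floor((a_0 + m')/q').
  step 1: m=28, q=46, a=1
  step 2: m=18, q=11, a=4
  step 3: m=26, q=14, a=3
  step 4: m=16, q=41, a=1
  step 5: m=25, q=5, a=10
  step 6: m=25, q=41, a=1
  step 7: m=16, q=14, a=3
  step 8: m=26, q=11, a=4
  step 9: m=18, q=46, a=1
  step 10: m=28, q=1, a=56
a_10 = 2*a_0 = 56, so the period closes here.
sqrt(830) = [28; 1, 4, 3, 1, 10, 1, 3, 4, 1, 56]
Period length = 10

10


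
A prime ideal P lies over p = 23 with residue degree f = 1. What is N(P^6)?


N(P^a) = p^(a*f)
= 23^(6*1)
= 23^6
= 148035889

148035889


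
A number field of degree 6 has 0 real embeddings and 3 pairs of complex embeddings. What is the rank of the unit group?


By Dirichlet's unit theorem:
rank = r1 + r2 - 1
= 0 + 3 - 1
= 2

2


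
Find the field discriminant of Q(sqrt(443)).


For K = Q(sqrt(d)) with d squarefree: disc(K) = d if d = 1 mod 4, and disc(K) = 4d if d = 2 or 3 mod 4.
Here d = 443, and d mod 4 = 3.
d = 3 mod 4, not 1 (O_K = Z[sqrt(d)]), so disc(K) = 4d = 4 * (443) = 1772

1772


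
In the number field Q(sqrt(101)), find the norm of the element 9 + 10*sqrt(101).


N(a + b*sqrt(d)) = a^2 - d*b^2
= (9)^2 - (101)*(10)^2
= 81 - 10100
= -10019

-10019


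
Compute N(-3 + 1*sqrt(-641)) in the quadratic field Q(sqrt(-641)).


N(a + b*sqrt(d)) = a^2 - d*b^2
= (-3)^2 - (-641)*(1)^2
= 9 + 641
= 650

650


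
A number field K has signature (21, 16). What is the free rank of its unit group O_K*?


By Dirichlet's unit theorem:
rank = r1 + r2 - 1
= 21 + 16 - 1
= 36

36


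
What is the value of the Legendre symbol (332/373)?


p = 373 is prime, so compute (332/373) with the reciprocity algorithm (Jacobi-symbol steps: pull out 2s via (2/n), flip via reciprocity, reduce):
  pull out 2: (2/373) = -1  (since 373 mod 8 = 5)
  pull out 2: (2/373) = -1  (since 373 mod 8 = 5)
  reciprocity: (83/373) -> +(373/83)
  reduce: (41/83)
  reciprocity: (41/83) -> +(83/41)
  reduce: (1/41)
  (1/41) = 1
Product of signs = 1
(332/373) = 1

1


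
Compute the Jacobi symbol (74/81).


Compute (74/81) via quadratic reciprocity:
  pull out 2: (2/81) = +1  (since 81 mod 8 = 1)
  reciprocity: (37/81) -> +(81/37)
  reduce: (7/37)
  reciprocity: (7/37) -> +(37/7)
  reduce: (2/7)
  pull out 2: (2/7) = +1  (since 7 mod 8 = 7)
  (1/7) = 1
Product of signs = 1

1


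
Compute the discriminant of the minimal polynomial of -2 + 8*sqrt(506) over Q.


The element -2 + 8*sqrt(506) has minimal polynomial:
x^2 + 4*x - 32380
Discriminant = (4)^2 - 4*(-32380)
= 16 + 129520
= 129536

129536


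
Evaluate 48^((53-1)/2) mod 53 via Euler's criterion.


p = 53 is prime and the exponent is (p-1)/2 = 26, so by Euler's criterion 48^26 = (48/53) = +1 or -1 mod 53.
Compute by square-and-multiply:
  26 = 16 + 8 + 2 (binary 11010)
  Repeated squaring mod 53: 48^1 = 48, 48^2 = 25, 48^4 = 42, 48^8 = 15, 48^16 = 13
  48^26 = 48^16 * 48^8 * 48^2 = 13 * 15 * 25 mod 53
    13 * 15 = 195 = 36 mod 53
    36 * 25 = 900 = 52 mod 53
  48^26 = 52 mod 53
Result 52 = p - 1 = -1 mod 53: 48 is a quadratic non-residue mod 53. As a residue in [0, p-1] the value is 52.
48^26 mod 53 = 52

52


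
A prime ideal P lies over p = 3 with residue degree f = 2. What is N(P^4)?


N(P^a) = p^(a*f)
= 3^(4*2)
= 3^8
= 6561

6561


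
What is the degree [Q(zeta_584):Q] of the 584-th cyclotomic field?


The degree equals Euler's totient phi(584).
584 = 2^3 * 73
phi(584) = 288

288


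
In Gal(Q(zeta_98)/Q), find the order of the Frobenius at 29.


The Frobenius at p in Gal(Q(zeta_n)/Q) = (Z/nZ)* is the class of p, so its order is ord_98(29), the smallest k >= 1 with 29^k = 1 mod 98.
n = 98 = 2 * 7^2, phi(98) = 42; the order divides phi(n).
Divisors of 42: 1, 2, 3, 6, 7, 14, 21, 42
Repeated squaring mod 98: 29^1 = 29, 29^2 = 57, 29^4 = 15, 29^8 = 29, 29^16 = 57, 29^32 = 15
Test divisors in increasing order:
  k=1: 29^1 = 29 mod 98
  k=2: 29^2 = 57 mod 98
  k=3: 29^3 = 57 * 29 = 85 mod 98
  k=6: 29^6 = 15 * 57 = 71 mod 98
  k=7: 29^7 = 15 * 57 * 29 = 1 mod 98  <- first divisor giving 1
Order = 7

7


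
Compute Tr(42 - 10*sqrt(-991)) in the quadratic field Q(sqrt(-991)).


Tr(a + b*sqrt(d)) = (a + b*sqrt(d)) + (a - b*sqrt(d)) = 2a
= 2 * (42)
= 84

84


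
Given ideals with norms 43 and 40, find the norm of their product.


N(IJ) = N(I) * N(J)
= 43 * 40
= 1720

1720


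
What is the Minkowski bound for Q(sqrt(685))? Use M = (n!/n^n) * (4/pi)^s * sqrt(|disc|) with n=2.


d = 685, d mod 4 = 1, so disc(K) = d = 685; |disc(K)| = 685
Real quadratic field, so n = 2, s = r2 = 0, r1 = 2
M = (n!/n^n) * (4/pi)^s * sqrt(|disc(K)|) = (2!/2^2) * (4/pi)^0 * sqrt(685)
= 0.5 * 1.000000 * 26.172505
= 13.0863

13.0863


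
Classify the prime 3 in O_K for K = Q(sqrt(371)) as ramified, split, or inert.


K = Q(sqrt(371)). Since d mod 4 = 3, disc(K) = 1484.
Check p | disc: 1484 mod 3 = 2.
p does not divide disc. Compute Legendre symbol (d/p):
2^((3-1)/2) mod 3 = -1
(d/p) = -1, so p is inert: (p) stays prime with e=1, f=2, g=1.
Therefore p is inert.

inert


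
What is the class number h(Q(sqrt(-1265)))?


K = Q(sqrt(-1265)). d mod 4 = 3, so D = disc(K) = 4d = -5060
h(K) equals the number of primitive reduced positive-definite forms (a, b, c) = a*x^2 + b*x*y + c*y^2 with b^2 - 4ac = D,
where reduced means |b| <= a <= c, with b >= 0 whenever |b| = a or a = c, and primitive means gcd(a, b, c) = 1.
Reduced forces 3a^2 <= |D| = 5060, so 1 <= a <= 41; b must have the parity of D, and c = (b^2 - D)/(4a) must be an integer >= a.
Enumerate a = 1..41, b in [-a, a]:
  a=1: (1, 0, 1265)  [1]
  a=2: (2, 2, 633)  [1]
  a=3: (3, -2, 422), (3, 2, 422)  [2]
  a=4: none
  a=5: (5, 0, 253)  [1]
  a=6: (6, -2, 211), (6, 2, 211)  [2]
  a=7: (7, -6, 182), (7, 6, 182)  [2]
  a=8: none
  a=9: (9, -4, 141), (9, 4, 141)  [2]
  a=10: (10, 10, 129)  [1]
  a=11: (11, 0, 115)  [1]
  a=12: none
  a=13: (13, -6, 98), (13, 6, 98)  [2]
  a=14: (14, -6, 91), (14, 6, 91)  [2]
  a=15: (15, -10, 86), (15, 10, 86)  [2]
  a=16..17: none
  a=18: (18, -14, 73), (18, 14, 73)  [2]
  a=19..20: none
  a=21: (21, -20, 65), (21, -8, 61), (21, 8, 61), (21, 20, 65)  [4]
  a=22: (22, 22, 63)  [1]
  a=23: (23, 0, 55)  [1]
  a=24..25: none
  a=26: (26, -6, 49), (26, 6, 49)  [2]
  a=27: (27, -4, 47), (27, 4, 47)  [2]
  a=28..29: none
  a=30: (30, -10, 43), (30, 10, 43)  [2]
  a=31..32: none
  a=33: (33, -22, 42), (33, 22, 42)  [2]
  a=34: none
  a=35: (35, -20, 39), (35, 20, 39)  [2]
  a=36: none
  a=37: (37, -34, 42), (37, 34, 42)  [2]
  a=38: none
  a=39: (39, 32, 39)  [1]
  a=40..41: none
Total reduced forms: 1 + 1 + 2 + 1 + 2 + 2 + 2 + 1 + 1 + 2 + 2 + 2 + 2 + 4 + 1 + 1 + 2 + 2 + 2 + 2 + 2 + 2 + 1 = 40
h = 40

40


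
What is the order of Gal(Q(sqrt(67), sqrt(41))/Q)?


The 2 square roots of distinct primes are multiplicatively independent over Q,
so [K:Q] = 2^2 and Gal(K/Q) is isomorphic to (Z/2Z)^2.
|Gal| = 2^2 = 4

4


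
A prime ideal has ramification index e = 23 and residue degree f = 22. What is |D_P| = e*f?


|D_P| = e * f
= 23 * 22
= 506

506


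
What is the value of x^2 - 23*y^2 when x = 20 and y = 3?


x^2 - d*y^2
= 20^2 - 23*3^2
= 400 - 207
= 193

193


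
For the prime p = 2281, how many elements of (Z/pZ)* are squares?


For prime p, the number of non-zero quadratic residues is (p-1)/2.
= (2281-1)/2
= 1140

1140


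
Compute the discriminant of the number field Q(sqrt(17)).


For K = Q(sqrt(d)) with d squarefree: disc(K) = d if d = 1 mod 4, and disc(K) = 4d if d = 2 or 3 mod 4.
Here d = 17, and d mod 4 = 1.
d = 1 mod 4 (O_K = Z[(1+sqrt(d))/2]), so disc(K) = d = 17

17


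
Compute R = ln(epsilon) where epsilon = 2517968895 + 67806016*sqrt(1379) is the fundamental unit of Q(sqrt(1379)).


epsilon = 2517968895 + 67806016*sqrt(1379)
= 5.0359e+09
R = ln(5.0359e+09)
= 22.3399

22.3399


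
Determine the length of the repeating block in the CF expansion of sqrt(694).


Run the CF algorithm for sqrt(694).
a_0 = floor(sqrt(694)) = 26; set m_0=0, q_0=1.
Recurrence: m' = q*a - m,  q' = (d - m'^2)/q,  a' = floor((a_0 + m')/q').
  step 1: m=26, q=18, a=2
  step 2: m=10, q=33, a=1
  step 3: m=23, q=5, a=9
  step 4: m=22, q=42, a=1
  step 5: m=20, q=7, a=6
  step 6: m=22, q=30, a=1
  step 7: m=8, q=21, a=1
  step 8: m=13, q=25, a=1
  step 9: m=12, q=22, a=1
  step 10: m=10, q=27, a=1
  step 11: m=17, q=15, a=2
  step 12: m=13, q=35, a=1
  step 13: m=22, q=6, a=8
  step 14: m=26, q=3, a=17
  step 15: m=25, q=23, a=2
  step 16: m=21, q=11, a=4
  step 17: m=23, q=15, a=3
  step 18: m=22, q=14, a=3
  step 19: m=20, q=21, a=2
  step 20: m=22, q=10, a=4
  step 21: m=18, q=37, a=1
  step 22: m=19, q=9, a=5
  step 23: m=26, q=2, a=26
  step 24: m=26, q=9, a=5
  step 25: m=19, q=37, a=1
  step 26: m=18, q=10, a=4
  step 27: m=22, q=21, a=2
  step 28: m=20, q=14, a=3
  step 29: m=22, q=15, a=3
  step 30: m=23, q=11, a=4
  step 31: m=21, q=23, a=2
  step 32: m=25, q=3, a=17
  step 33: m=26, q=6, a=8
  step 34: m=22, q=35, a=1
  step 35: m=13, q=15, a=2
  step 36: m=17, q=27, a=1
  step 37: m=10, q=22, a=1
  step 38: m=12, q=25, a=1
  step 39: m=13, q=21, a=1
  step 40: m=8, q=30, a=1
  step 41: m=22, q=7, a=6
  step 42: m=20, q=42, a=1
  step 43: m=22, q=5, a=9
  step 44: m=23, q=33, a=1
  step 45: m=10, q=18, a=2
  step 46: m=26, q=1, a=52
a_46 = 2*a_0 = 52, so the period closes here.
sqrt(694) = [26; 2, 1, 9, 1, 6, 1, 1, 1, 1, 1, 2, 1, 8, 17, 2, 4, 3, 3, 2, 4, 1, 5, 26, 5, 1, 4, 2, 3, 3, 4, 2, 17, 8, 1, 2, 1, 1, 1, 1, 1, 6, 1, 9, 1, 2, 52]
Period length = 46

46


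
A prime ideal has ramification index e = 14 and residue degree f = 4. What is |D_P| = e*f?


|D_P| = e * f
= 14 * 4
= 56

56


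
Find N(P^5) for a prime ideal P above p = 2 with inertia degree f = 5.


N(P^a) = p^(a*f)
= 2^(5*5)
= 2^25
= 33554432

33554432


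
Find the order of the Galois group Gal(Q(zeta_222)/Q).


|Gal(Q(zeta_222)/Q)| = phi(222)
= 72

72


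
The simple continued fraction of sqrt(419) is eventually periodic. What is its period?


Run the CF algorithm for sqrt(419).
a_0 = floor(sqrt(419)) = 20; set m_0=0, q_0=1.
Recurrence: m' = q*a - m,  q' = (d - m'^2)/q,  a' = floor((a_0 + m')/q').
  step 1: m=20, q=19, a=2
  step 2: m=18, q=5, a=7
  step 3: m=17, q=26, a=1
  step 4: m=9, q=13, a=2
  step 5: m=17, q=10, a=3
  step 6: m=13, q=25, a=1
  step 7: m=12, q=11, a=2
  step 8: m=10, q=29, a=1
  step 9: m=19, q=2, a=19
  step 10: m=19, q=29, a=1
  step 11: m=10, q=11, a=2
  step 12: m=12, q=25, a=1
  step 13: m=13, q=10, a=3
  step 14: m=17, q=13, a=2
  step 15: m=9, q=26, a=1
  step 16: m=17, q=5, a=7
  step 17: m=18, q=19, a=2
  step 18: m=20, q=1, a=40
a_18 = 2*a_0 = 40, so the period closes here.
sqrt(419) = [20; 2, 7, 1, 2, 3, 1, 2, 1, 19, 1, 2, 1, 3, 2, 1, 7, 2, 40]
Period length = 18

18


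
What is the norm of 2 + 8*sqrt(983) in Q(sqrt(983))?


N(a + b*sqrt(d)) = a^2 - d*b^2
= (2)^2 - (983)*(8)^2
= 4 - 62912
= -62908

-62908


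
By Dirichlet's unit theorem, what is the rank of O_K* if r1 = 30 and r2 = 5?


By Dirichlet's unit theorem:
rank = r1 + r2 - 1
= 30 + 5 - 1
= 34

34


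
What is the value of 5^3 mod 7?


p = 7 is prime and the exponent is (p-1)/2 = 3, so by Euler's criterion 5^3 = (5/7) = +1 or -1 mod 7.
Compute by square-and-multiply:
  3 = 2 + 1 (binary 11)
  Repeated squaring mod 7: 5^1 = 5, 5^2 = 4
  5^3 = 5^2 * 5^1 = 4 * 5 mod 7
    4 * 5 = 20 = 6 mod 7
  5^3 = 6 mod 7
Result 6 = p - 1 = -1 mod 7: 5 is a quadratic non-residue mod 7. As a residue in [0, p-1] the value is 6.
5^3 mod 7 = 6

6


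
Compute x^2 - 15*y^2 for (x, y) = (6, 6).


x^2 - d*y^2
= 6^2 - 15*6^2
= 36 - 540
= -504

-504


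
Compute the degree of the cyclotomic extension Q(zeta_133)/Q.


The degree equals Euler's totient phi(133).
133 = 7 * 19
phi(133) = 108

108


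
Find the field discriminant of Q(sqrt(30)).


For K = Q(sqrt(d)) with d squarefree: disc(K) = d if d = 1 mod 4, and disc(K) = 4d if d = 2 or 3 mod 4.
Here d = 30, and d mod 4 = 2.
d = 2 mod 4, not 1 (O_K = Z[sqrt(d)]), so disc(K) = 4d = 4 * (30) = 120

120


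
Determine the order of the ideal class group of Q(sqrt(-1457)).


K = Q(sqrt(-1457)). d mod 4 = 3, so D = disc(K) = 4d = -5828
h(K) equals the number of primitive reduced positive-definite forms (a, b, c) = a*x^2 + b*x*y + c*y^2 with b^2 - 4ac = D,
where reduced means |b| <= a <= c, with b >= 0 whenever |b| = a or a = c, and primitive means gcd(a, b, c) = 1.
Reduced forces 3a^2 <= |D| = 5828, so 1 <= a <= 44; b must have the parity of D, and c = (b^2 - D)/(4a) must be an integer >= a.
Enumerate a = 1..44, b in [-a, a]:
  a=1: (1, 0, 1457)  [1]
  a=2: (2, 2, 729)  [1]
  a=3: (3, -2, 486), (3, 2, 486)  [2]
  a=4..5: none
  a=6: (6, -2, 243), (6, 2, 243)  [2]
  a=7..8: none
  a=9: (9, -2, 162), (9, 2, 162)  [2]
  a=10..12: none
  a=13: (13, -10, 114), (13, 10, 114)  [2]
  a=14..17: none
  a=18: (18, -2, 81), (18, 2, 81)  [2]
  a=19: (19, -10, 78), (19, 10, 78)  [2]
  a=20..25: none
  a=26: (26, -10, 57), (26, 10, 57)  [2]
  a=27: (27, -2, 54), (27, 2, 54)  [2]
  a=28: none
  a=29: (29, -28, 57), (29, 28, 57)  [2]
  a=30: none
  a=31: (31, 0, 47)  [1]
  a=32..37: none
  a=38: (38, -10, 39), (38, 10, 39)  [2]
  a=39: (39, 16, 39)  [1]
  a=40..44: none
Total reduced forms: 1 + 1 + 2 + 2 + 2 + 2 + 2 + 2 + 2 + 2 + 2 + 1 + 2 + 1 = 24
h = 24

24


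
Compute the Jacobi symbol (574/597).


Compute (574/597) via quadratic reciprocity:
  pull out 2: (2/597) = -1  (since 597 mod 8 = 5)
  reciprocity: (287/597) -> +(597/287)
  reduce: (23/287)
  reciprocity: (23/287) -> -(287/23)
  reduce: (11/23)
  reciprocity: (11/23) -> -(23/11)
  reduce: (1/11)
  (1/11) = 1
Product of signs = -1

-1


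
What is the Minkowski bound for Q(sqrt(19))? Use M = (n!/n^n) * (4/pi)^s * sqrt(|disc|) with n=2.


d = 19, d mod 4 = 3, so disc(K) = 4d = 76; |disc(K)| = 76
Real quadratic field, so n = 2, s = r2 = 0, r1 = 2
M = (n!/n^n) * (4/pi)^s * sqrt(|disc(K)|) = (2!/2^2) * (4/pi)^0 * sqrt(76)
= 0.5 * 1.000000 * 8.717798
= 4.3589

4.3589


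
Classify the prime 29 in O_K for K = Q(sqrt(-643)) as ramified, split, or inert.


K = Q(sqrt(-643)). Since d mod 4 = 1, disc(K) = -643.
Check p | disc: -643 mod 29 = 24.
p does not divide disc. Compute Legendre symbol (d/p):
24^((29-1)/2) mod 29 = 1
(d/p) = 1, so p splits: (p) = P*P' with e=1, f=1, g=2.
Therefore p is split.

split


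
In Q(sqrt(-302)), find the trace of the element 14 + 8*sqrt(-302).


Tr(a + b*sqrt(d)) = (a + b*sqrt(d)) + (a - b*sqrt(d)) = 2a
= 2 * (14)
= 28

28


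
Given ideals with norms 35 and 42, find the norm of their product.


N(IJ) = N(I) * N(J)
= 35 * 42
= 1470

1470


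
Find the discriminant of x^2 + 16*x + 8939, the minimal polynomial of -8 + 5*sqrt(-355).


The element -8 + 5*sqrt(-355) has minimal polynomial:
x^2 + 16*x + 8939
Discriminant = (16)^2 - 4*(8939)
= 256 - 35756
= -35500

-35500


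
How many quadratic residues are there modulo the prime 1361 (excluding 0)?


For prime p, the number of non-zero quadratic residues is (p-1)/2.
= (1361-1)/2
= 680

680


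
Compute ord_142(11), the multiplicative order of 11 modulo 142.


We want ord_142(11), the smallest k >= 1 with 11^k = 1 mod 142.
n = 142 = 2 * 71, phi(142) = 70; the order divides phi(n).
Divisors of 70: 1, 2, 5, 7, 10, 14, 35, 70
Repeated squaring mod 142: 11^1 = 11, 11^2 = 121, 11^4 = 15, 11^8 = 83, 11^16 = 73, 11^32 = 75, 11^64 = 87
Test divisors in increasing order:
  k=1: 11^1 = 11 mod 142
  k=2: 11^2 = 121 mod 142
  k=5: 11^5 = 15 * 11 = 23 mod 142
  k=7: 11^7 = 15 * 121 * 11 = 85 mod 142
  k=10: 11^10 = 83 * 121 = 103 mod 142
  k=14: 11^14 = 83 * 15 * 121 = 125 mod 142
  k=35: 11^35 = 75 * 121 * 11 = 141 mod 142
  k=70: 11^70 = 87 * 15 * 121 = 1 mod 142  <- first divisor giving 1
Order = 70

70


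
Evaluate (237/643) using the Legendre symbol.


p = 643 is prime, so compute (237/643) with the reciprocity algorithm (Jacobi-symbol steps: pull out 2s via (2/n), flip via reciprocity, reduce):
  reciprocity: (237/643) -> +(643/237)
  reduce: (169/237)
  reciprocity: (169/237) -> +(237/169)
  reduce: (68/169)
  pull out 2: (2/169) = +1  (since 169 mod 8 = 1)
  pull out 2: (2/169) = +1  (since 169 mod 8 = 1)
  reciprocity: (17/169) -> +(169/17)
  reduce: (16/17)
  pull out 2: (2/17) = +1  (since 17 mod 8 = 1)
  pull out 2: (2/17) = +1  (since 17 mod 8 = 1)
  pull out 2: (2/17) = +1  (since 17 mod 8 = 1)
  pull out 2: (2/17) = +1  (since 17 mod 8 = 1)
  (1/17) = 1
Product of signs = 1
(237/643) = 1

1


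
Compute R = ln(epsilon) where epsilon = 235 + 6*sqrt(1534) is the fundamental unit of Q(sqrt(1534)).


epsilon = 235 + 6*sqrt(1534)
= 469.9979
R = ln(469.9979)
= 6.1527

6.1527


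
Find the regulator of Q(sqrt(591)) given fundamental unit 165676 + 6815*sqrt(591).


epsilon = 165676 + 6815*sqrt(591)
= 331352.0000
R = ln(331352.0000)
= 12.7109

12.7109


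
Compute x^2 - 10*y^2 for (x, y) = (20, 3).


x^2 - d*y^2
= 20^2 - 10*3^2
= 400 - 90
= 310

310


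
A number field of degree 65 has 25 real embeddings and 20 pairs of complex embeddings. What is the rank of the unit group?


By Dirichlet's unit theorem:
rank = r1 + r2 - 1
= 25 + 20 - 1
= 44

44


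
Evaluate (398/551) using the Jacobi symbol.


Compute (398/551) via quadratic reciprocity:
  pull out 2: (2/551) = +1  (since 551 mod 8 = 7)
  reciprocity: (199/551) -> -(551/199)
  reduce: (153/199)
  reciprocity: (153/199) -> +(199/153)
  reduce: (46/153)
  pull out 2: (2/153) = +1  (since 153 mod 8 = 1)
  reciprocity: (23/153) -> +(153/23)
  reduce: (15/23)
  reciprocity: (15/23) -> -(23/15)
  reduce: (8/15)
  pull out 2: (2/15) = +1  (since 15 mod 8 = 7)
  pull out 2: (2/15) = +1  (since 15 mod 8 = 7)
  pull out 2: (2/15) = +1  (since 15 mod 8 = 7)
  (1/15) = 1
Product of signs = 1

1


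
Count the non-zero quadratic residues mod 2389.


For prime p, the number of non-zero quadratic residues is (p-1)/2.
= (2389-1)/2
= 1194

1194


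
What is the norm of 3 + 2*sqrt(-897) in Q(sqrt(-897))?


N(a + b*sqrt(d)) = a^2 - d*b^2
= (3)^2 - (-897)*(2)^2
= 9 + 3588
= 3597

3597


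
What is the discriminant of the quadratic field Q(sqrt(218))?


For K = Q(sqrt(d)) with d squarefree: disc(K) = d if d = 1 mod 4, and disc(K) = 4d if d = 2 or 3 mod 4.
Here d = 218, and d mod 4 = 2.
d = 2 mod 4, not 1 (O_K = Z[sqrt(d)]), so disc(K) = 4d = 4 * (218) = 872

872


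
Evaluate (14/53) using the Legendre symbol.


p = 53 is prime, so compute (14/53) with the reciprocity algorithm (Jacobi-symbol steps: pull out 2s via (2/n), flip via reciprocity, reduce):
  pull out 2: (2/53) = -1  (since 53 mod 8 = 5)
  reciprocity: (7/53) -> +(53/7)
  reduce: (4/7)
  pull out 2: (2/7) = +1  (since 7 mod 8 = 7)
  pull out 2: (2/7) = +1  (since 7 mod 8 = 7)
  (1/7) = 1
Product of signs = -1
(14/53) = -1

-1


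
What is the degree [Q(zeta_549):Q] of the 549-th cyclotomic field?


The degree equals Euler's totient phi(549).
549 = 3^2 * 61
phi(549) = 360

360


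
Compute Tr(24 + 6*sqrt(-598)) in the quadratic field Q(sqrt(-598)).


Tr(a + b*sqrt(d)) = (a + b*sqrt(d)) + (a - b*sqrt(d)) = 2a
= 2 * (24)
= 48

48


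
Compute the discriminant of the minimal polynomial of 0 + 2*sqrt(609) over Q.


The element 0 + 2*sqrt(609) has minimal polynomial:
x^2 + 0*x - 2436
Discriminant = (0)^2 - 4*(-2436)
= 0 + 9744
= 9744

9744


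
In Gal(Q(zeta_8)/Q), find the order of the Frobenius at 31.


The Frobenius at p in Gal(Q(zeta_n)/Q) = (Z/nZ)* is the class of p, so its order is ord_8(31), the smallest k >= 1 with 31^k = 1 mod 8.
n = 8 = 2^3, phi(8) = 4; the order divides phi(n).
Divisors of 4: 1, 2, 4
Repeated squaring mod 8: 31^1 = 7, 31^2 = 1, 31^4 = 1
Test divisors in increasing order:
  k=1: 31^1 = 7 mod 8
  k=2: 31^2 = 1 mod 8  <- first divisor giving 1
Order = 2

2


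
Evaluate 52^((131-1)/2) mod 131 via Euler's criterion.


p = 131 is prime and the exponent is (p-1)/2 = 65, so by Euler's criterion 52^65 = (52/131) = +1 or -1 mod 131.
Compute by square-and-multiply:
  65 = 64 + 1 (binary 1000001)
  Repeated squaring mod 131: 52^1 = 52, 52^2 = 84, 52^4 = 113, 52^8 = 62, 52^16 = 45, 52^32 = 60, 52^64 = 63
  52^65 = 52^64 * 52^1 = 63 * 52 mod 131
    63 * 52 = 3276 = 1 mod 131
  52^65 = 1 mod 131
Result 1: 52 is a quadratic residue mod 131.
52^65 mod 131 = 1

1


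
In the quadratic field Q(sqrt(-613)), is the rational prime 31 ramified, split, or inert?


K = Q(sqrt(-613)). Since d mod 4 = 3, disc(K) = -2452.
Check p | disc: -2452 mod 31 = 28.
p does not divide disc. Compute Legendre symbol (d/p):
7^((31-1)/2) mod 31 = 1
(d/p) = 1, so p splits: (p) = P*P' with e=1, f=1, g=2.
Therefore p is split.

split


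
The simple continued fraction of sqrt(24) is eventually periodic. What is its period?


Run the CF algorithm for sqrt(24).
a_0 = floor(sqrt(24)) = 4; set m_0=0, q_0=1.
Recurrence: m' = q*a - m,  q' = (d - m'^2)/q,  a' = floor((a_0 + m')/q').
  step 1: m=4, q=8, a=1
  step 2: m=4, q=1, a=8
a_2 = 2*a_0 = 8, so the period closes here.
sqrt(24) = [4; 1, 8]
Period length = 2

2


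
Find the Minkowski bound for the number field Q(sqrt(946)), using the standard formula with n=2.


d = 946, d mod 4 = 2, so disc(K) = 4d = 3784; |disc(K)| = 3784
Real quadratic field, so n = 2, s = r2 = 0, r1 = 2
M = (n!/n^n) * (4/pi)^s * sqrt(|disc(K)|) = (2!/2^2) * (4/pi)^0 * sqrt(3784)
= 0.5 * 1.000000 * 61.514226
= 30.7571

30.7571


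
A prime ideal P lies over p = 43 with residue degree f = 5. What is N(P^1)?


N(P^a) = p^(a*f)
= 43^(1*5)
= 43^5
= 147008443

147008443


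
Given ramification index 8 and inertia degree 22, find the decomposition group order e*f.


|D_P| = e * f
= 8 * 22
= 176

176


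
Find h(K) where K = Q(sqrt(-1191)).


K = Q(sqrt(-1191)). d mod 4 = 1, so D = disc(K) = d = -1191
h(K) equals the number of primitive reduced positive-definite forms (a, b, c) = a*x^2 + b*x*y + c*y^2 with b^2 - 4ac = D,
where reduced means |b| <= a <= c, with b >= 0 whenever |b| = a or a = c, and primitive means gcd(a, b, c) = 1.
Reduced forces 3a^2 <= |D| = 1191, so 1 <= a <= 19; b must have the parity of D, and c = (b^2 - D)/(4a) must be an integer >= a.
Enumerate a = 1..19, b in [-a, a]:
  a=1: (1, 1, 298)  [1]
  a=2: (2, -1, 149), (2, 1, 149)  [2]
  a=3: (3, 3, 100)  [1]
  a=4: (4, -3, 75), (4, 3, 75)  [2]
  a=5: (5, -3, 60), (5, 3, 60)  [2]
  a=6: (6, -3, 50), (6, 3, 50)  [2]
  a=7: none
  a=8: (8, -5, 38), (8, 5, 38)  [2]
  a=9: none
  a=10: (10, -7, 31), (10, -3, 30), (10, 3, 30), (10, 7, 31)  [4]
  a=11: none
  a=12: (12, -3, 25), (12, 3, 25)  [2]
  a=13..14: none
  a=15: (15, -3, 20), (15, 3, 20)  [2]
  a=16: (16, -5, 19), (16, 5, 19)  [2]
  a=17: (17, -13, 20), (17, 13, 20)  [2]
  a=18..19: none
Total reduced forms: 1 + 2 + 1 + 2 + 2 + 2 + 2 + 4 + 2 + 2 + 2 + 2 = 24
h = 24

24


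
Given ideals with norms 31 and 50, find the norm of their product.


N(IJ) = N(I) * N(J)
= 31 * 50
= 1550

1550


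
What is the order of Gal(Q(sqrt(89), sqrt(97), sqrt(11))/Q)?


The 3 square roots of distinct primes are multiplicatively independent over Q,
so [K:Q] = 2^3 and Gal(K/Q) is isomorphic to (Z/2Z)^3.
|Gal| = 2^3 = 8

8


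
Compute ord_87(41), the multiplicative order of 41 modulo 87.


We want ord_87(41), the smallest k >= 1 with 41^k = 1 mod 87.
n = 87 = 3 * 29, phi(87) = 56; the order divides phi(n).
Divisors of 56: 1, 2, 4, 7, 8, 14, 28, 56
Repeated squaring mod 87: 41^1 = 41, 41^2 = 28, 41^4 = 1, 41^8 = 1, 41^16 = 1, 41^32 = 1
Test divisors in increasing order:
  k=1: 41^1 = 41 mod 87
  k=2: 41^2 = 28 mod 87
  k=4: 41^4 = 1 mod 87  <- first divisor giving 1
Order = 4

4


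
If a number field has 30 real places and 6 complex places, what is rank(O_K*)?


By Dirichlet's unit theorem:
rank = r1 + r2 - 1
= 30 + 6 - 1
= 35

35


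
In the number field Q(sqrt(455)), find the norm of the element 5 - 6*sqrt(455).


N(a + b*sqrt(d)) = a^2 - d*b^2
= (5)^2 - (455)*(-6)^2
= 25 - 16380
= -16355

-16355


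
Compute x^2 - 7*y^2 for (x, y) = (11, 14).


x^2 - d*y^2
= 11^2 - 7*14^2
= 121 - 1372
= -1251

-1251


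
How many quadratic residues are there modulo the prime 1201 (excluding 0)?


For prime p, the number of non-zero quadratic residues is (p-1)/2.
= (1201-1)/2
= 600

600


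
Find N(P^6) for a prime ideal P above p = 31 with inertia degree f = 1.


N(P^a) = p^(a*f)
= 31^(6*1)
= 31^6
= 887503681

887503681


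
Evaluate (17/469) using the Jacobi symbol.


Compute (17/469) via quadratic reciprocity:
  reciprocity: (17/469) -> +(469/17)
  reduce: (10/17)
  pull out 2: (2/17) = +1  (since 17 mod 8 = 1)
  reciprocity: (5/17) -> +(17/5)
  reduce: (2/5)
  pull out 2: (2/5) = -1  (since 5 mod 8 = 5)
  (1/5) = 1
Product of signs = -1

-1


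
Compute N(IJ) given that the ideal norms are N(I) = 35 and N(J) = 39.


N(IJ) = N(I) * N(J)
= 35 * 39
= 1365

1365


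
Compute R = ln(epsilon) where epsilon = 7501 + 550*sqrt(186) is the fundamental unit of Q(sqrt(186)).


epsilon = 7501 + 550*sqrt(186)
= 15001.9999
R = ln(15001.9999)
= 9.6159

9.6159
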